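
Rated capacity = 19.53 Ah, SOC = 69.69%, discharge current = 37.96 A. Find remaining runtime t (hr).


Step 1: remaining = SOC/100 * C_total = 69.69/100 * 19.53 = 13.61 Ah
Step 2: t = remaining / I = 13.61 / 37.96 = 0.3585 hr

0.3585 hr


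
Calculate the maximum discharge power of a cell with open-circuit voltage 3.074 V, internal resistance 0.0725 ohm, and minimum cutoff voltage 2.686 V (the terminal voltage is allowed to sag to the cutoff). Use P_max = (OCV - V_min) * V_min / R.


P_max = (OCV - V_min) * V_min / R = (3.074 - 2.686) * 2.686 / 0.0725 = 0.388 * 2.686 / 0.0725 = 14.37 W

14.37 W


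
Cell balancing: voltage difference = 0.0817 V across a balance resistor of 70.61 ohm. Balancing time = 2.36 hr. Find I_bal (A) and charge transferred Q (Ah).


First, Ohm's law: I_bal = 0.0817 V / 70.61 ohm = 0.0011571 A
Then Q = I * t = 0.0011571 A * 2.36 hr = 0.002731 Ah

I=0.0011571 A, Q=0.002731 Ah


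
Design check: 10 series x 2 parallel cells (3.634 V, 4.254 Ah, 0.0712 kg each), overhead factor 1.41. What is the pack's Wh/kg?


Step 1: V_pack = 10 * 3.634 = 36.34 V
Step 2: C_pack = 2 * 4.254 = 8.508 Ah
Step 3: E_pack = V_pack * C_pack = 36.34 * 8.508 = 309.18 Wh
Step 4: m_pack = 10 * 2 * 0.0712 * 1.41 = 2.0078 kg
Step 5: ED = E_pack / m_pack = 309.18 / 2.0078 = 154.0 Wh/kg

154.0 Wh/kg


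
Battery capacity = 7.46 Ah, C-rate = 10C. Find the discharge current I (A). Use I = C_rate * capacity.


I = C_rate * capacity = 10 * 7.46 = 74.6 A

74.6 A


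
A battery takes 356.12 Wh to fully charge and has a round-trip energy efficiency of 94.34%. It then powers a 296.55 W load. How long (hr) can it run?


Step 1: E_discharge = eta/100 * E_charge = 94.34/100 * 356.12 = 335.96 Wh
Step 2: t = E_discharge / P = 335.96 / 296.55 = 1.133 hr

1.133 hr


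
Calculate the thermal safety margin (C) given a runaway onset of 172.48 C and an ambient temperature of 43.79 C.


margin = T_onset - T_ambient = 172.48 - 43.79 = 128.69 C

128.69 C


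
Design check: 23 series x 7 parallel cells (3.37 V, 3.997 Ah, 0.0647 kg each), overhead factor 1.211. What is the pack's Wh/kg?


Step 1: V_pack = 23 * 3.37 = 77.51 V
Step 2: C_pack = 7 * 3.997 = 27.979 Ah
Step 3: E_pack = V_pack * C_pack = 77.51 * 27.979 = 2168.7 Wh
Step 4: m_pack = 23 * 7 * 0.0647 * 1.211 = 12.615 kg
Step 5: ED = E_pack / m_pack = 2168.7 / 12.615 = 171.9 Wh/kg

171.9 Wh/kg


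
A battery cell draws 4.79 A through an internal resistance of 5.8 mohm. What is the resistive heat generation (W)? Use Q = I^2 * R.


Convert: R = 5.8 mohm = 0.0058 ohm
Q = I^2 * R = 4.79^2 * 0.0058 = 0.1331 W

0.1331 W


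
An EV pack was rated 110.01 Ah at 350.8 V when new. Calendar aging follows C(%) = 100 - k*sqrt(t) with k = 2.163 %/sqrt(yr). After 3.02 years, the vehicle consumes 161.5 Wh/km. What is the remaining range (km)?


Step 1: capacity retention = 100 - 2.163 * sqrt(3.02) = 100 - 2.163 * 1.7378 = 96.241%
Step 2: C_now = 110.01 * 96.241/100 = 105.87 Ah
Step 3: E_pack = V * C_now = 350.8 * 105.87 = 37139 Wh
Step 4: range = E_pack / consumption = 37139 / 161.5 = 230.0 km

230.0 km


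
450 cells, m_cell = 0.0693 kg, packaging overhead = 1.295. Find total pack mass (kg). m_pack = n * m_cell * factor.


Cell mass sum = 450 * 0.0693 = 31.185 kg
With overhead 1.295: m_pack = 31.185 * 1.295 = 40.38 kg

40.38 kg


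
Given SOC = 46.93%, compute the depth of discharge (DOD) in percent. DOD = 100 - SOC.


Complement of SOC: DOD = 100% - 46.93% = 53.07%

53.07%


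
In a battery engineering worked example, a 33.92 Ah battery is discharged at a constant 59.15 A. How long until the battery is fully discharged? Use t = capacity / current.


t = capacity / current = 33.92 / 59.15 = 0.5735 hr

0.5735 hr


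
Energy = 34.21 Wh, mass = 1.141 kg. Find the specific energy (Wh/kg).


Specific energy = 34.21 Wh / 1.141 kg = 29.98 Wh/kg

29.98 Wh/kg


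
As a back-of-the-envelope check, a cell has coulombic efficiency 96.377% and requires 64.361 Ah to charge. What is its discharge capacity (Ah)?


Q_dis = eta/100 * Q_chg = 96.377/100 * 64.361 = 62.03 Ah

62.03 Ah


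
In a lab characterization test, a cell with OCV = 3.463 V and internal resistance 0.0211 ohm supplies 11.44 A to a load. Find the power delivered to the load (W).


Step 1: V_terminal = OCV - I*R = 3.463 - 11.44 * 0.0211 = 3.2216 V
Step 2: P_out = V_terminal * I = 3.2216 * 11.44 = 36.86 W

36.86 W


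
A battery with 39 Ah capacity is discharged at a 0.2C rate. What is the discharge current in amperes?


At 0.2C: I = 0.2 * 39 Ah = 7.8 A

7.8 A


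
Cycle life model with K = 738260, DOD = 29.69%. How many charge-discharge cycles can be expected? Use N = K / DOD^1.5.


Step 1: DOD^1.5 = 29.69^1.5 = 161.78
Step 2: N = 738260 / 161.78 = 4563 cycles

4563 cycles


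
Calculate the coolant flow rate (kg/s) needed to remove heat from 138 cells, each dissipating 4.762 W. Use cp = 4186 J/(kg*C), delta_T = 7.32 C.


Q_total = 138 * 4.762 = 657.16 W
m_dot = Q_total / (cp * dT) = 657.16 / (4186 * 7.32) = 0.02145 kg/s

0.02145 kg/s


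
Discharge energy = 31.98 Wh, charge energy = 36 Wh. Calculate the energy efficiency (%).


Round-trip efficiency = 31.98/36 * 100% = 88.83%

88.83%


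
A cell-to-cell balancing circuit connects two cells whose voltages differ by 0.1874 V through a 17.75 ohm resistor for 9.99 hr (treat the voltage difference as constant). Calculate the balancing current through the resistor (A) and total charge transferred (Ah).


I_bal = dV / R = 0.1874 / 17.75 = 0.010558 A
Q = I_bal * t = 0.010558 * 9.99 = 0.1055 Ah

I=0.010558 A, Q=0.1055 Ah


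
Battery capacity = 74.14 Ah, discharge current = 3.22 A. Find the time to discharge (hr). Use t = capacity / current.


Runtime = 74.14 Ah / 3.22 A = 23.02 hr

23.02 hr


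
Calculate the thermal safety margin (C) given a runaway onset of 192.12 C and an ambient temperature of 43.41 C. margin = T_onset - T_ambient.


margin = T_onset - T_ambient = 192.12 - 43.41 = 148.71 C

148.71 C


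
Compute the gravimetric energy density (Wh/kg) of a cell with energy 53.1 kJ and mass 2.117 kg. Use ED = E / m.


Convert: E = 53.1 kJ = 14.75 Wh
ED = E / m = 14.75 / 2.117 = 6.967 Wh/kg

6.967 Wh/kg


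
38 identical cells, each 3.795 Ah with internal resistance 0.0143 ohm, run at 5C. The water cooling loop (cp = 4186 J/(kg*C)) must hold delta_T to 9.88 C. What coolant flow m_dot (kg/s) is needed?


Step 1: I = 5 * 3.795 = 18.975 A
Step 2: Q_cell = I^2 * R = 18.975^2 * 0.0143 = 5.1487 W
Step 3: Q_total = 38 * 5.1487 = 195.65 W
Step 4: m_dot = Q_total / (cp * dT) = 195.65 / (4186 * 9.88) = 0.004731 kg/s

0.004731 kg/s


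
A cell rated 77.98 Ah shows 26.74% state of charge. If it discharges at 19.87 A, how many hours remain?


Step 1: remaining = SOC/100 * C_total = 26.74/100 * 77.98 = 20.852 Ah
Step 2: t = remaining / I = 20.852 / 19.87 = 1.049 hr

1.049 hr


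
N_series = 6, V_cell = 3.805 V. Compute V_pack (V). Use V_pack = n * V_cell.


Series voltages add: 6 * 3.805 V = 22.83 V

22.83 V


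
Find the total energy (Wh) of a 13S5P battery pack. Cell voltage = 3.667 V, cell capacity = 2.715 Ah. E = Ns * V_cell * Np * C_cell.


V_pack = 13 * 3.667 = 47.671 V
C_pack = 5 * 2.715 = 13.575 Ah
E = V_pack * C_pack = 47.671 * 13.575 = 647.1 Wh

647.1 Wh


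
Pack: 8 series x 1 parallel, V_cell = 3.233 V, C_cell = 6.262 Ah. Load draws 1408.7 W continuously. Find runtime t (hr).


Step 1: E_pack = Ns * V_cell * Np * C_cell = 8 * 3.233 * 1 * 6.262 = 161.96 Wh
Step 2: t = E_pack / P = 161.96 / 1408.7 = 0.1150 hr

0.1150 hr


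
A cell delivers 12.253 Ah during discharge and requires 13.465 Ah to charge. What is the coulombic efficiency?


Coulombic efficiency = 12.253/13.465 * 100% = 91.00%

91.00%


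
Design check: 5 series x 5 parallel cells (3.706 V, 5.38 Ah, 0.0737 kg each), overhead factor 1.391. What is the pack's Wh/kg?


Step 1: V_pack = 5 * 3.706 = 18.53 V
Step 2: C_pack = 5 * 5.38 = 26.9 Ah
Step 3: E_pack = V_pack * C_pack = 18.53 * 26.9 = 498.46 Wh
Step 4: m_pack = 5 * 5 * 0.0737 * 1.391 = 2.5629 kg
Step 5: ED = E_pack / m_pack = 498.46 / 2.5629 = 194.5 Wh/kg

194.5 Wh/kg


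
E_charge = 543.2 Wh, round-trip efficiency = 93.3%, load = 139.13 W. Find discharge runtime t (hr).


Step 1: E_discharge = eta/100 * E_charge = 93.3/100 * 543.2 = 506.81 Wh
Step 2: t = E_discharge / P = 506.81 / 139.13 = 3.643 hr

3.643 hr


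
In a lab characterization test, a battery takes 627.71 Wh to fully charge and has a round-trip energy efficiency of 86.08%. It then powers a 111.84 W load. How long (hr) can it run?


Step 1: E_discharge = eta/100 * E_charge = 86.08/100 * 627.71 = 540.33 Wh
Step 2: t = E_discharge / P = 540.33 / 111.84 = 4.831 hr

4.831 hr


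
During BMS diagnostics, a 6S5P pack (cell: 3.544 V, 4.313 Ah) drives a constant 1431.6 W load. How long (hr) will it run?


Step 1: E_pack = Ns * V_cell * Np * C_cell = 6 * 3.544 * 5 * 4.313 = 458.56 Wh
Step 2: t = E_pack / P = 458.56 / 1431.6 = 0.3203 hr

0.3203 hr


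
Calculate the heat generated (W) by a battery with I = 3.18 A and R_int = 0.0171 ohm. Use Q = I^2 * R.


I^2 = 10.112
Q = 10.112 * 0.0171 = 0.1729 W

0.1729 W


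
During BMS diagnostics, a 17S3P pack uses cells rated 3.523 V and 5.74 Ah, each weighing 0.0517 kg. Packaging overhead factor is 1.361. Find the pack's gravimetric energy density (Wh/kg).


Step 1: V_pack = 17 * 3.523 = 59.891 V
Step 2: C_pack = 3 * 5.74 = 17.22 Ah
Step 3: E_pack = V_pack * C_pack = 59.891 * 17.22 = 1031.3 Wh
Step 4: m_pack = 17 * 3 * 0.0517 * 1.361 = 3.5885 kg
Step 5: ED = E_pack / m_pack = 1031.3 / 3.5885 = 287.4 Wh/kg

287.4 Wh/kg


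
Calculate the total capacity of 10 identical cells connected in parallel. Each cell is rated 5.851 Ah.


C_total = 10 * 5.851 = 58.51 Ah

58.51 Ah


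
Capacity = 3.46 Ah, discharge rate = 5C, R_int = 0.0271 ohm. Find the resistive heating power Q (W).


Step 1: I = C_rate * capacity = 5 * 3.46 = 17.3 A
Step 2: Q = I^2 * R = 17.3^2 * 0.0271 = 299.29 * 0.0271 = 8.111 W

8.111 W


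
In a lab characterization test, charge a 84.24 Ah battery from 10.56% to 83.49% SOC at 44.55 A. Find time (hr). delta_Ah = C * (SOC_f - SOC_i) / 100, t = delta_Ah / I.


Step 1: dSOC = 83.49% - 10.56% = 72.93%
Step 2: delta_Ah = 84.24 * 72.93 / 100 = 61.436 Ah
Step 3: t = 61.436 / 44.55 = 1.379 hr

1.379 hr


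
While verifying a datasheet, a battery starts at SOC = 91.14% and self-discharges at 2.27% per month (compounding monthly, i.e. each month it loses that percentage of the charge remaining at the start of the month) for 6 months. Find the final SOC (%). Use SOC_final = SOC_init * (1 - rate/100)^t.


Monthly retention factor = 1 - 2.27/100 = 0.9773
Over 6 months: factor^6 = 0.8713
SOC_final = 91.14 * 0.8713 = 79.41%

79.41%


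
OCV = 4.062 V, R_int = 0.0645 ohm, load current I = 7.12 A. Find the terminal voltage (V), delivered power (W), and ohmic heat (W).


Step 1: V_terminal = OCV - I*R = 4.062 - 7.12 * 0.0645 = 3.6028 V
Step 2: P_out = V_terminal * I = 3.6028 * 7.12 = 25.65 W
Step 3: Q = I^2 * R = 7.12^2 * 0.0645 = 3.270 W

V=3.6028 V, P=25.65 W, Q=3.270 W


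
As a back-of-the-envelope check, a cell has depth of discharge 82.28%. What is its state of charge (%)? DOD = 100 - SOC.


SOC = 100 - DOD = 100 - 82.28 = 17.72%

17.72%


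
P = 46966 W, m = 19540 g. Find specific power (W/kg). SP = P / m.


Convert: m = 19540 g = 19.54 kg
Specific power = 46966 W / 19.54 kg = 2404 W/kg

2404 W/kg


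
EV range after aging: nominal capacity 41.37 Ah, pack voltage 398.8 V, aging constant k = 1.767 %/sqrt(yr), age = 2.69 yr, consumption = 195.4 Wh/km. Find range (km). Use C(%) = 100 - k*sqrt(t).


Step 1: capacity retention = 100 - 1.767 * sqrt(2.69) = 100 - 1.767 * 1.6401 = 97.102%
Step 2: C_now = 41.37 * 97.102/100 = 40.171 Ah
Step 3: E_pack = V * C_now = 398.8 * 40.171 = 16020 Wh
Step 4: range = E_pack / consumption = 16020 / 195.4 = 81.99 km

81.99 km


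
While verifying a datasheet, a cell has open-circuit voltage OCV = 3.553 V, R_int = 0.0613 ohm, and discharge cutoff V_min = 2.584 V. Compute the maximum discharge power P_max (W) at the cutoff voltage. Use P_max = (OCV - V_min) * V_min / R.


P_max = (OCV - V_min) * V_min / R = (3.553 - 2.584) * 2.584 / 0.0613 = 0.969 * 2.584 / 0.0613 = 40.85 W

40.85 W


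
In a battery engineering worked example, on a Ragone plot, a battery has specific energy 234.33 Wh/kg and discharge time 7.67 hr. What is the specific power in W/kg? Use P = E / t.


Specific power = 234.33 Wh/kg / 7.67 hr = 30.55 W/kg

30.55 W/kg


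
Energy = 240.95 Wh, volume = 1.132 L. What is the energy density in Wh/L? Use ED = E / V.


ED = E / V = 240.95 / 1.132 = 212.9 Wh/L

212.9 Wh/L


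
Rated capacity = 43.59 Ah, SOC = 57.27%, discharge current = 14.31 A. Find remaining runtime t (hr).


Step 1: remaining = SOC/100 * C_total = 57.27/100 * 43.59 = 24.964 Ah
Step 2: t = remaining / I = 24.964 / 14.31 = 1.745 hr

1.745 hr


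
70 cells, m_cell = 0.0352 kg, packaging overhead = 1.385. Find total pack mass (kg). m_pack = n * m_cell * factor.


Cell mass sum = 70 * 0.0352 = 2.464 kg
With overhead 1.385: m_pack = 2.464 * 1.385 = 3.413 kg

3.413 kg


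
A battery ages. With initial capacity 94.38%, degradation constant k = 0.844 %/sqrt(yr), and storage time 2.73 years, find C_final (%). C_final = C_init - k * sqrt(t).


sqrt(t) = sqrt(2.73) = 1.6523
C_final = 94.38 - 0.844 * 1.6523 = 92.99%

92.99%


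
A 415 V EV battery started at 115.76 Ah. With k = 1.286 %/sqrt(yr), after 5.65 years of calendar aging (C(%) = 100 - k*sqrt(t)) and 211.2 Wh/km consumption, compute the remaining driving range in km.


Step 1: capacity retention = 100 - 1.286 * sqrt(5.65) = 100 - 1.286 * 2.377 = 96.943%
Step 2: C_now = 115.76 * 96.943/100 = 112.22 Ah
Step 3: E_pack = V * C_now = 415 * 112.22 = 46571 Wh
Step 4: range = E_pack / consumption = 46571 / 211.2 = 220.5 km

220.5 km


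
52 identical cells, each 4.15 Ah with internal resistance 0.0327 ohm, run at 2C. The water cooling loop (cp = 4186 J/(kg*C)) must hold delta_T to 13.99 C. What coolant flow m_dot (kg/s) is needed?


Step 1: I = 2 * 4.15 = 8.3 A
Step 2: Q_cell = I^2 * R = 8.3^2 * 0.0327 = 2.2527 W
Step 3: Q_total = 52 * 2.2527 = 117.14 W
Step 4: m_dot = Q_total / (cp * dT) = 117.14 / (4186 * 13.99) = 0.002000 kg/s

0.002000 kg/s


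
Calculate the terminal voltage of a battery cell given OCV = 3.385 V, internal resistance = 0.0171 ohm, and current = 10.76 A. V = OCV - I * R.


IR drop = 10.76 * 0.0171 = 0.184 V
V = 3.385 - 0.184 = 3.201 V

3.201 V


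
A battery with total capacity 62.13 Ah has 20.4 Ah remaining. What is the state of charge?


SOC% = 20.4 / 62.13 * 100 = 32.83%

32.83%


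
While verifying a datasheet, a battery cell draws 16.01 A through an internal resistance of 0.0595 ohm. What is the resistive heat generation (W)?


Q = I^2 * R = 16.01^2 * 0.0595 = 15.25 W

15.25 W


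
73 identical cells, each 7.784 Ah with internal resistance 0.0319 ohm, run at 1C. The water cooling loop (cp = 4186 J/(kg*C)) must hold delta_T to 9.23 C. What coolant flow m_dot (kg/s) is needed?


Step 1: I = 1 * 7.784 = 7.784 A
Step 2: Q_cell = I^2 * R = 7.784^2 * 0.0319 = 1.9328 W
Step 3: Q_total = 73 * 1.9328 = 141.09 W
Step 4: m_dot = Q_total / (cp * dT) = 141.09 / (4186 * 9.23) = 0.003652 kg/s

0.003652 kg/s


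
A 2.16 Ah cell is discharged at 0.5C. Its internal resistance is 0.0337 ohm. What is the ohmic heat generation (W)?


Step 1: I = C_rate * capacity = 0.5 * 2.16 = 1.08 A
Step 2: Q = I^2 * R = 1.08^2 * 0.0337 = 1.1664 * 0.0337 = 0.03931 W

0.03931 W


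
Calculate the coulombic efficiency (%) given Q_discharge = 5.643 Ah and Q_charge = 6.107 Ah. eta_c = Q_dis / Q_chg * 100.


eta_c = Q_dis / Q_chg * 100 = 5.643 / 6.107 * 100 = 92.40%

92.40%


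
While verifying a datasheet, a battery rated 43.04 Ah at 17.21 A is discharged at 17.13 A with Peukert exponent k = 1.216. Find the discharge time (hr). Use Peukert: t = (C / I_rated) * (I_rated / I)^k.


Step 1: t_rated = C / I_rated = 43.04 / 17.21 = 2.5009 hr
Step 2: ratio = 17.21 / 17.13 = 1.0047
Step 3: ratio^k = 1.0047^1.216 = 1.0057
Step 4: t = t_rated * ratio^k = 2.5009 * 1.0057 = 2.515 hr

2.515 hr


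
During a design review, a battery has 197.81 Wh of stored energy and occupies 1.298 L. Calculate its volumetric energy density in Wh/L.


Volumetric ED = 197.81 Wh / 1.298 L = 152.4 Wh/L

152.4 Wh/L


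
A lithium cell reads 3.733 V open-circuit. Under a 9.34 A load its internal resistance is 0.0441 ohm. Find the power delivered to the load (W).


Step 1: V_terminal = OCV - I*R = 3.733 - 9.34 * 0.0441 = 3.3211 V
Step 2: P_out = V_terminal * I = 3.3211 * 9.34 = 31.02 W

31.02 W


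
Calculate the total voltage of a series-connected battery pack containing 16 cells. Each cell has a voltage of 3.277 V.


Series voltages add: 16 * 3.277 V = 52.432 V

52.432 V


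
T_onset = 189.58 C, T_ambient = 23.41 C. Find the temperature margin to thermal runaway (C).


Safety margin = 189.58 C - 23.41 C = 166.17 C

166.17 C


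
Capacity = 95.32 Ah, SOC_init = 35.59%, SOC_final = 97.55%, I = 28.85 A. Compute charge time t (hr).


Step 1: dSOC = 97.55% - 35.59% = 61.96%
Step 2: delta_Ah = 95.32 * 61.96 / 100 = 59.06 Ah
Step 3: t = 59.06 / 28.85 = 2.047 hr

2.047 hr


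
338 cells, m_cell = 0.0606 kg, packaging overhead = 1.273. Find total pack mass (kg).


Cell mass sum = 338 * 0.0606 = 20.483 kg
With overhead 1.273: m_pack = 20.483 * 1.273 = 26.07 kg

26.07 kg


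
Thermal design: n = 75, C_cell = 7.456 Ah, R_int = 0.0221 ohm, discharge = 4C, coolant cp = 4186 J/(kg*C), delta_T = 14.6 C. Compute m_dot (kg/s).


Step 1: I = 4 * 7.456 = 29.824 A
Step 2: Q_cell = I^2 * R = 29.824^2 * 0.0221 = 19.657 W
Step 3: Q_total = 75 * 19.657 = 1474.3 W
Step 4: m_dot = Q_total / (cp * dT) = 1474.3 / (4186 * 14.6) = 0.02412 kg/s

0.02412 kg/s


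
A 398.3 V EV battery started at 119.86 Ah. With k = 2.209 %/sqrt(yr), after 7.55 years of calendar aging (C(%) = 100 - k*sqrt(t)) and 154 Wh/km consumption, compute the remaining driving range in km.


Step 1: capacity retention = 100 - 2.209 * sqrt(7.55) = 100 - 2.209 * 2.7477 = 93.93%
Step 2: C_now = 119.86 * 93.93/100 = 112.58 Ah
Step 3: E_pack = V * C_now = 398.3 * 112.58 = 44841 Wh
Step 4: range = E_pack / consumption = 44841 / 154 = 291.2 km

291.2 km


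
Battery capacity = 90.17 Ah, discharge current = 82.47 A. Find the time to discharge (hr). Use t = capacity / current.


t = capacity / current = 90.17 / 82.47 = 1.093 hr

1.093 hr


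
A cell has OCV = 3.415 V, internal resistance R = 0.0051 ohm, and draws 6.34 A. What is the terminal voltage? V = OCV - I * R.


IR drop = 6.34 * 0.0051 = 0.032334 V
V = 3.415 - 0.032334 = 3.383 V

3.383 V


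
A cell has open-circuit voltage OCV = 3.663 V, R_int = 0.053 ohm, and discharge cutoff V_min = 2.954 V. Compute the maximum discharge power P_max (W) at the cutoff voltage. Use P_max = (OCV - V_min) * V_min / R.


dV = OCV - V_min = 0.709 V (so I_max = dV / R)
P_max = dV * V_min / R = 0.709 * 2.954 / 0.053 = 39.52 W

39.52 W


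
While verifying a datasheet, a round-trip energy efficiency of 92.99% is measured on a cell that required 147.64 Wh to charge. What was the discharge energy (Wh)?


E_dis = eta/100 * E_chg = 92.99/100 * 147.64 = 137.3 Wh

137.3 Wh


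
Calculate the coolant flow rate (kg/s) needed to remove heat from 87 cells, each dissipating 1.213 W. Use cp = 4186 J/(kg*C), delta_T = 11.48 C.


Q_total = 87 * 1.213 = 105.53 W
m_dot = Q_total / (cp * dT) = 105.53 / (4186 * 11.48) = 0.002196 kg/s

0.002196 kg/s


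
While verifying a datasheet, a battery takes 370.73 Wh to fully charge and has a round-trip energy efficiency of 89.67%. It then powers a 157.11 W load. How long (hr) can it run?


Step 1: E_discharge = eta/100 * E_charge = 89.67/100 * 370.73 = 332.43 Wh
Step 2: t = E_discharge / P = 332.43 / 157.11 = 2.116 hr

2.116 hr


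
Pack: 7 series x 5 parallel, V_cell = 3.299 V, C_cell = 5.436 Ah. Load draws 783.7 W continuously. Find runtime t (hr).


Step 1: E_pack = Ns * V_cell * Np * C_cell = 7 * 3.299 * 5 * 5.436 = 627.67 Wh
Step 2: t = E_pack / P = 627.67 / 783.7 = 0.8009 hr

0.8009 hr


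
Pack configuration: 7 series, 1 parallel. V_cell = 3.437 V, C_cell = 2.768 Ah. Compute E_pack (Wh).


V_pack = 7 * 3.437 = 24.059 V
C_pack = 1 * 2.768 = 2.768 Ah
E = V_pack * C_pack = 24.059 * 2.768 = 66.60 Wh

66.60 Wh


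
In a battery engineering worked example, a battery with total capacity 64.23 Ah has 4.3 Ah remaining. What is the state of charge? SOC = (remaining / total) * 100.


SOC% = 4.3 / 64.23 * 100 = 6.695%

6.695%


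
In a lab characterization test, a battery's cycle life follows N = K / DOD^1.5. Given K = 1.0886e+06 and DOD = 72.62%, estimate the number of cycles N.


Step 1: DOD^1.5 = 72.62^1.5 = 618.85
Step 2: N = 1.0886e+06 / 618.85 = 1759 cycles

1759 cycles


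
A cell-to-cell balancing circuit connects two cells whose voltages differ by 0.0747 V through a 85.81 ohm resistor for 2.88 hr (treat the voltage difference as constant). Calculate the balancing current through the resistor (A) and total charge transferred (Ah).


I_bal = dV / R = 0.0747 / 85.81 = 8.7053e-04 A
Q = I_bal * t = 8.7053e-04 * 2.88 = 0.002507 Ah

I=8.7053e-04 A, Q=0.002507 Ah


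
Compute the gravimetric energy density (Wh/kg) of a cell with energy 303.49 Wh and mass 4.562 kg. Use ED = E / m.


Specific energy = 303.49 Wh / 4.562 kg = 66.53 Wh/kg

66.53 Wh/kg


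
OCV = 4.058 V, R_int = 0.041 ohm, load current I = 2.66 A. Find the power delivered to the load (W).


Step 1: V_terminal = OCV - I*R = 4.058 - 2.66 * 0.041 = 3.9489 V
Step 2: P_out = V_terminal * I = 3.9489 * 2.66 = 10.50 W

10.50 W


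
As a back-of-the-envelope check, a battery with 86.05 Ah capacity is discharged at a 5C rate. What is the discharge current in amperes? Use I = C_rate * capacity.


At 5C: I = 5 * 86.05 Ah = 430.25 A

430.25 A


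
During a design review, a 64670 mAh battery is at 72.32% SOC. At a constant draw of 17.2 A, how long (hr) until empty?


Convert: C_total = 64670 mAh = 64.67 Ah
Step 1: remaining = SOC/100 * C_total = 72.32/100 * 64.67 = 46.769 Ah
Step 2: t = remaining / I = 46.769 / 17.2 = 2.719 hr

2.719 hr


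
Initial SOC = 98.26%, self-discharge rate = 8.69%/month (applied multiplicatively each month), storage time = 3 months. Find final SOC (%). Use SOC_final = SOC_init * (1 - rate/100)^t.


decay = (1 - 8.69/100)^3 = 0.7613
SOC_final = 98.26 * 0.7613 = 74.81%

74.81%


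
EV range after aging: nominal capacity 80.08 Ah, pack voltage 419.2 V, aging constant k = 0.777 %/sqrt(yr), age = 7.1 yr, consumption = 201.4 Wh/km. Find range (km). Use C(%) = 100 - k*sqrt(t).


Step 1: capacity retention = 100 - 0.777 * sqrt(7.1) = 100 - 0.777 * 2.6646 = 97.93%
Step 2: C_now = 80.08 * 97.93/100 = 78.422 Ah
Step 3: E_pack = V * C_now = 419.2 * 78.422 = 32875 Wh
Step 4: range = E_pack / consumption = 32875 / 201.4 = 163.2 km

163.2 km


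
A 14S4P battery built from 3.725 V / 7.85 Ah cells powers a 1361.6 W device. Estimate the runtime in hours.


Step 1: E_pack = Ns * V_cell * Np * C_cell = 14 * 3.725 * 4 * 7.85 = 1637.5 Wh
Step 2: t = E_pack / P = 1637.5 / 1361.6 = 1.203 hr

1.203 hr


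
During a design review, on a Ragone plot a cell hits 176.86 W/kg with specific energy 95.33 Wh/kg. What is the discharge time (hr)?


t = E / P = 95.33 / 176.86 = 0.5390 hr

0.5390 hr


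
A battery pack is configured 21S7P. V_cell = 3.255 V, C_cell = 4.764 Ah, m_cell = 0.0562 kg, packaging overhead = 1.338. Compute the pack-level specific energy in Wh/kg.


Step 1: V_pack = 21 * 3.255 = 68.355 V
Step 2: C_pack = 7 * 4.764 = 33.348 Ah
Step 3: E_pack = V_pack * C_pack = 68.355 * 33.348 = 2279.5 Wh
Step 4: m_pack = 21 * 7 * 0.0562 * 1.338 = 11.054 kg
Step 5: ED = E_pack / m_pack = 2279.5 / 11.054 = 206.2 Wh/kg

206.2 Wh/kg


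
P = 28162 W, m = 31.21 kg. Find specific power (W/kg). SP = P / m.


Specific power = 28162 W / 31.21 kg = 902.3 W/kg

902.3 W/kg


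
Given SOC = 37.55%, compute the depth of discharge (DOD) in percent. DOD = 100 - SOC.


DOD = 100 - SOC = 100 - 37.55 = 62.45%

62.45%


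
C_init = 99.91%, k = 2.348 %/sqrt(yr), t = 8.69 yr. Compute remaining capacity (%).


Step 1: sqrt(8.69 yr) = 2.9479
Step 2: drop = 2.348 * 2.9479 = 6.9217
Step 3: C_final = 99.91 - 6.9217 = 92.99%

92.99%


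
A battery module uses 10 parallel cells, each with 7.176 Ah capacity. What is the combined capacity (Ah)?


C_total = 10 * 7.176 = 71.76 Ah

71.76 Ah


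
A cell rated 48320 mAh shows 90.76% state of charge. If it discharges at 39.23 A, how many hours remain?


Convert: C_total = 48320 mAh = 48.32 Ah
Step 1: remaining = SOC/100 * C_total = 90.76/100 * 48.32 = 43.855 Ah
Step 2: t = remaining / I = 43.855 / 39.23 = 1.118 hr

1.118 hr


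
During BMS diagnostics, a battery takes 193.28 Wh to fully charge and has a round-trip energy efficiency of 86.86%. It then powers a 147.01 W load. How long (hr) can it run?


Step 1: E_discharge = eta/100 * E_charge = 86.86/100 * 193.28 = 167.88 Wh
Step 2: t = E_discharge / P = 167.88 / 147.01 = 1.142 hr

1.142 hr


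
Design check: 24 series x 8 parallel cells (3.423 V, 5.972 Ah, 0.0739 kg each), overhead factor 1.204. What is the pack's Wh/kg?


Step 1: V_pack = 24 * 3.423 = 82.152 V
Step 2: C_pack = 8 * 5.972 = 47.776 Ah
Step 3: E_pack = V_pack * C_pack = 82.152 * 47.776 = 3924.9 Wh
Step 4: m_pack = 24 * 8 * 0.0739 * 1.204 = 17.083 kg
Step 5: ED = E_pack / m_pack = 3924.9 / 17.083 = 229.8 Wh/kg

229.8 Wh/kg


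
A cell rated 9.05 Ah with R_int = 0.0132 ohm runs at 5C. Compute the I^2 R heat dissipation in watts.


Step 1: I = C_rate * capacity = 5 * 9.05 = 45.25 A
Step 2: Q = I^2 * R = 45.25^2 * 0.0132 = 2047.6 * 0.0132 = 27.03 W

27.03 W


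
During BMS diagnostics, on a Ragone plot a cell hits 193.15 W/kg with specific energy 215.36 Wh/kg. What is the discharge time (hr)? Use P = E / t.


t = E / P = 215.36 / 193.15 = 1.115 hr

1.115 hr


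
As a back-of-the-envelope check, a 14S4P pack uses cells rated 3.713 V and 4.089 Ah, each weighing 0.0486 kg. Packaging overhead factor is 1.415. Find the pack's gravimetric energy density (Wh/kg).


Step 1: V_pack = 14 * 3.713 = 51.982 V
Step 2: C_pack = 4 * 4.089 = 16.356 Ah
Step 3: E_pack = V_pack * C_pack = 51.982 * 16.356 = 850.22 Wh
Step 4: m_pack = 14 * 4 * 0.0486 * 1.415 = 3.8511 kg
Step 5: ED = E_pack / m_pack = 850.22 / 3.8511 = 220.8 Wh/kg

220.8 Wh/kg


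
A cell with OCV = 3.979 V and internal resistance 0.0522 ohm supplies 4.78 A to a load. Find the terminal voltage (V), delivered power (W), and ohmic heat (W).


Step 1: V_terminal = OCV - I*R = 3.979 - 4.78 * 0.0522 = 3.7295 V
Step 2: P_out = V_terminal * I = 3.7295 * 4.78 = 17.83 W
Step 3: Q = I^2 * R = 4.78^2 * 0.0522 = 1.193 W

V=3.7295 V, P=17.83 W, Q=1.193 W


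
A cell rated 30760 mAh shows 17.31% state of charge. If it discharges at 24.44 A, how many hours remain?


Convert: C_total = 30760 mAh = 30.76 Ah
Step 1: remaining = SOC/100 * C_total = 17.31/100 * 30.76 = 5.3246 Ah
Step 2: t = remaining / I = 5.3246 / 24.44 = 0.2179 hr

0.2179 hr


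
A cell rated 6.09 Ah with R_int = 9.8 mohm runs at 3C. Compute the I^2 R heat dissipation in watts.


Convert: R = 9.8 mohm = 0.0098 ohm
Step 1: I = C_rate * capacity = 3 * 6.09 = 18.27 A
Step 2: Q = I^2 * R = 18.27^2 * 0.0098 = 333.79 * 0.0098 = 3.271 W

3.271 W


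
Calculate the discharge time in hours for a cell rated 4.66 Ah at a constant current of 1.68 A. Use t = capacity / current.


t = capacity / current = 4.66 / 1.68 = 2.774 hr

2.774 hr


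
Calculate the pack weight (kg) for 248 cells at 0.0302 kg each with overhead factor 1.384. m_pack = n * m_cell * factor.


m_pack = n * m_cell * overhead = 248 * 0.0302 * 1.384 = 10.37 kg

10.37 kg


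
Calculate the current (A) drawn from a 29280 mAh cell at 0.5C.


Convert: capacity = 29280 mAh = 29.28 Ah
At 0.5C: I = 0.5 * 29.28 Ah = 14.64 A

14.64 A


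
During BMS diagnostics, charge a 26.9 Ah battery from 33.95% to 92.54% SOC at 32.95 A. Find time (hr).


delta_Ah = 26.9 * (92.54 - 33.95) / 100 = 15.761 Ah
t = delta_Ah / I = 15.761 / 32.95 = 0.4783 hr

0.4783 hr


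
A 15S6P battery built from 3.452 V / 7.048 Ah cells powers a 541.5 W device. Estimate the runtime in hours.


Step 1: E_pack = Ns * V_cell * Np * C_cell = 15 * 3.452 * 6 * 7.048 = 2189.7 Wh
Step 2: t = E_pack / P = 2189.7 / 541.5 = 4.044 hr

4.044 hr


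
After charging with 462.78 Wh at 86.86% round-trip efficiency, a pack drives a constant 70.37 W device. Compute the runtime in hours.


Step 1: E_discharge = eta/100 * E_charge = 86.86/100 * 462.78 = 401.97 Wh
Step 2: t = E_discharge / P = 401.97 / 70.37 = 5.712 hr

5.712 hr


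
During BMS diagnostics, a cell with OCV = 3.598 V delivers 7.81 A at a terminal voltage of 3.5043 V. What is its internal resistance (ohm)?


R = (OCV - V) / I = (3.598 - 3.5043) / 7.81 = 0.01200 ohm

0.01200 ohm


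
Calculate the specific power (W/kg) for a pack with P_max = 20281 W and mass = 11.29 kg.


SP = P / m = 20281 / 11.29 = 1796 W/kg

1796 W/kg


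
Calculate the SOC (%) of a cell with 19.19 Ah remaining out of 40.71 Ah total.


SOC = (remaining / total) * 100 = (19.19 / 40.71) * 100 = 47.14%

47.14%


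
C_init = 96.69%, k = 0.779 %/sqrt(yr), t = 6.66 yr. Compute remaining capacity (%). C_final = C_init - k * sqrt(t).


sqrt(t) = sqrt(6.66) = 2.5807
C_final = 96.69 - 0.779 * 2.5807 = 94.68%

94.68%


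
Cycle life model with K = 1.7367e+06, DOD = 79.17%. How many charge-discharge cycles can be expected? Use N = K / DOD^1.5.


DOD^1.5 = 704.44
N = K / DOD^1.5 = 1.7367e+06 / 704.44 = 2465

2465 cycles


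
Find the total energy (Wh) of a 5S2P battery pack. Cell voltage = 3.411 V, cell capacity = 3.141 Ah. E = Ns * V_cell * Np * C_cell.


V_pack = 5 * 3.411 = 17.055 V
C_pack = 2 * 3.141 = 6.282 Ah
E = V_pack * C_pack = 17.055 * 6.282 = 107.1 Wh

107.1 Wh


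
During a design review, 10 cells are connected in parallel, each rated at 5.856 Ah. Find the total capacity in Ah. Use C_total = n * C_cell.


C_total = 10 * 5.856 = 58.56 Ah

58.56 Ah


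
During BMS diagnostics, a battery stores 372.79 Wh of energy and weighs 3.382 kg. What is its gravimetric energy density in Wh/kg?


Specific energy = 372.79 Wh / 3.382 kg = 110.2 Wh/kg

110.2 Wh/kg


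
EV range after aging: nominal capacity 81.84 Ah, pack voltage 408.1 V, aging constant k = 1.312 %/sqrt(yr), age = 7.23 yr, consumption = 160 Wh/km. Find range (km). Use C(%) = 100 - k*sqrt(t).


Step 1: capacity retention = 100 - 1.312 * sqrt(7.23) = 100 - 1.312 * 2.6889 = 96.472%
Step 2: C_now = 81.84 * 96.472/100 = 78.953 Ah
Step 3: E_pack = V * C_now = 408.1 * 78.953 = 32221 Wh
Step 4: range = E_pack / consumption = 32221 / 160 = 201.4 km

201.4 km


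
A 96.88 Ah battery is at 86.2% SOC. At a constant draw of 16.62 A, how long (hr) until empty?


Step 1: remaining = SOC/100 * C_total = 86.2/100 * 96.88 = 83.511 Ah
Step 2: t = remaining / I = 83.511 / 16.62 = 5.025 hr

5.025 hr


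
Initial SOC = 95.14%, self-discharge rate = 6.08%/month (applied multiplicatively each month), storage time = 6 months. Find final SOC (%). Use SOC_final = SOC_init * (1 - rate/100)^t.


Monthly retention factor = 1 - 6.08/100 = 0.9392
Over 6 months: factor^6 = 0.68635
SOC_final = 95.14 * 0.68635 = 65.30%

65.30%


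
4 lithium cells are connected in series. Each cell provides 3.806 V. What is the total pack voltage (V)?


With 4 cells in series at 3.806 V each, V_pack = 15.224 V

15.224 V


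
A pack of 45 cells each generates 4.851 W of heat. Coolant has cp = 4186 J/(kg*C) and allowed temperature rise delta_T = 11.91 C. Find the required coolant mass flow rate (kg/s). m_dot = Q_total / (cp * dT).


Q_total = 45 * 4.851 = 218.3 W
m_dot = Q_total / (cp * dT) = 218.3 / (4186 * 11.91) = 0.004379 kg/s

0.004379 kg/s


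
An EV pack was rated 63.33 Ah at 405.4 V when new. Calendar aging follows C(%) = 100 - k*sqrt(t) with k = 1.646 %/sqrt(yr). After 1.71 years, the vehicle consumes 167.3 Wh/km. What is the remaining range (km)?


Step 1: capacity retention = 100 - 1.646 * sqrt(1.71) = 100 - 1.646 * 1.3077 = 97.848%
Step 2: C_now = 63.33 * 97.848/100 = 61.967 Ah
Step 3: E_pack = V * C_now = 405.4 * 61.967 = 25121 Wh
Step 4: range = E_pack / consumption = 25121 / 167.3 = 150.2 km

150.2 km


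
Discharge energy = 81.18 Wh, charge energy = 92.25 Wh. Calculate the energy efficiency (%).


eta_e = E_dis / E_chg * 100 = 81.18 / 92.25 * 100 = 88.00%

88.00%


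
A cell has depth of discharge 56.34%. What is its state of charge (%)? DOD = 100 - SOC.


SOC = 100 - DOD = 100 - 56.34 = 43.66%

43.66%


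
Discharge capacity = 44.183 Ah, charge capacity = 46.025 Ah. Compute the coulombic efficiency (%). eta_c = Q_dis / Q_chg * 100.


eta_c = Q_dis / Q_chg * 100 = 44.183 / 46.025 * 100 = 96.00%

96.00%


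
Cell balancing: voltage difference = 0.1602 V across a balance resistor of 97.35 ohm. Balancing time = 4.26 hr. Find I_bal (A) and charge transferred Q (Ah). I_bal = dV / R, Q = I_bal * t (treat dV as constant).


First, Ohm's law: I_bal = 0.1602 V / 97.35 ohm = 0.0016456 A
Then Q = I * t = 0.0016456 A * 4.26 hr = 0.007010 Ah

I=0.0016456 A, Q=0.007010 Ah


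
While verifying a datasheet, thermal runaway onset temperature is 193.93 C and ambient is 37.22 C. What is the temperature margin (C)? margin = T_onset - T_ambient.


margin = T_onset - T_ambient = 193.93 - 37.22 = 156.71 C

156.71 C


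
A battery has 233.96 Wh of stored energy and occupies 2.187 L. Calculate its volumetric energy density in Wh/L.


ED = E / V = 233.96 / 2.187 = 107.0 Wh/L

107.0 Wh/L


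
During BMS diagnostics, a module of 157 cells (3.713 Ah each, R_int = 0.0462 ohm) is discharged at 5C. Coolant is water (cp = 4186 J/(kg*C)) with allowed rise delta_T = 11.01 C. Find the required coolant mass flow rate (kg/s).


Step 1: I = 5 * 3.713 = 18.565 A
Step 2: Q_cell = I^2 * R = 18.565^2 * 0.0462 = 15.923 W
Step 3: Q_total = 157 * 15.923 = 2499.9 W
Step 4: m_dot = Q_total / (cp * dT) = 2499.9 / (4186 * 11.01) = 0.05424 kg/s

0.05424 kg/s


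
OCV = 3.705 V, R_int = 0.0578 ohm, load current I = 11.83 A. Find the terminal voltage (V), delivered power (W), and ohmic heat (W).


Step 1: V_terminal = OCV - I*R = 3.705 - 11.83 * 0.0578 = 3.0212 V
Step 2: P_out = V_terminal * I = 3.0212 * 11.83 = 35.74 W
Step 3: Q = I^2 * R = 11.83^2 * 0.0578 = 8.089 W

V=3.0212 V, P=35.74 W, Q=8.089 W


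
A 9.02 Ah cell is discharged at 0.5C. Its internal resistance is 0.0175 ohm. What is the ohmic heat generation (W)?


Step 1: I = C_rate * capacity = 0.5 * 9.02 = 4.51 A
Step 2: Q = I^2 * R = 4.51^2 * 0.0175 = 20.34 * 0.0175 = 0.3560 W

0.3560 W


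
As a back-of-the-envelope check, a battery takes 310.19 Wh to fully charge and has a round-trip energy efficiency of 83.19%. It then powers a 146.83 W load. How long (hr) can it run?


Step 1: E_discharge = eta/100 * E_charge = 83.19/100 * 310.19 = 258.05 Wh
Step 2: t = E_discharge / P = 258.05 / 146.83 = 1.757 hr

1.757 hr


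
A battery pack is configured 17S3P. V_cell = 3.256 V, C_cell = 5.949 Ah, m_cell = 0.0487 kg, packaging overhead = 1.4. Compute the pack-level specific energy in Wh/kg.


Step 1: V_pack = 17 * 3.256 = 55.352 V
Step 2: C_pack = 3 * 5.949 = 17.847 Ah
Step 3: E_pack = V_pack * C_pack = 55.352 * 17.847 = 987.87 Wh
Step 4: m_pack = 17 * 3 * 0.0487 * 1.4 = 3.4772 kg
Step 5: ED = E_pack / m_pack = 987.87 / 3.4772 = 284.1 Wh/kg

284.1 Wh/kg


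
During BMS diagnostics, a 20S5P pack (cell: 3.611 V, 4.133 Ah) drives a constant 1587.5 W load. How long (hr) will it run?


Step 1: E_pack = Ns * V_cell * Np * C_cell = 20 * 3.611 * 5 * 4.133 = 1492.4 Wh
Step 2: t = E_pack / P = 1492.4 / 1587.5 = 0.9401 hr

0.9401 hr


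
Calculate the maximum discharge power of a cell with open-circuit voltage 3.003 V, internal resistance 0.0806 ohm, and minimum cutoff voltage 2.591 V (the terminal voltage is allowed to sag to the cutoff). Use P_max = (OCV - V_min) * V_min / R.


dV = OCV - V_min = 0.412 V (so I_max = dV / R)
P_max = dV * V_min / R = 0.412 * 2.591 / 0.0806 = 13.24 W

13.24 W


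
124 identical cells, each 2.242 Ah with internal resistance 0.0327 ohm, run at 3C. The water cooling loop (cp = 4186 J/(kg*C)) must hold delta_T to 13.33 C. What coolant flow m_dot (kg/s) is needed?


Step 1: I = 3 * 2.242 = 6.726 A
Step 2: Q_cell = I^2 * R = 6.726^2 * 0.0327 = 1.4793 W
Step 3: Q_total = 124 * 1.4793 = 183.43 W
Step 4: m_dot = Q_total / (cp * dT) = 183.43 / (4186 * 13.33) = 0.003287 kg/s

0.003287 kg/s


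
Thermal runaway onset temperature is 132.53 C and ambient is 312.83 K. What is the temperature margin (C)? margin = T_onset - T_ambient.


Convert: T_ambient = 312.83 K = 39.68 C
margin = 132.53 - 39.68 = 92.85 C

92.85 C


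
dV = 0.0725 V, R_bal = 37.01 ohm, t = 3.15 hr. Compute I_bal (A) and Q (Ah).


First, Ohm's law: I_bal = 0.0725 V / 37.01 ohm = 0.0019589 A
Then Q = I * t = 0.0019589 A * 3.15 hr = 0.006171 Ah

I=0.0019589 A, Q=0.006171 Ah


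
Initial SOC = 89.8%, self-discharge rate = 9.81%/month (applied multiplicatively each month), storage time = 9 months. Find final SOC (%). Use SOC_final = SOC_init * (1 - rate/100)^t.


Monthly retention factor = 1 - 9.81/100 = 0.9019
Over 9 months: factor^9 = 0.39484
SOC_final = 89.8 * 0.39484 = 35.46%

35.46%


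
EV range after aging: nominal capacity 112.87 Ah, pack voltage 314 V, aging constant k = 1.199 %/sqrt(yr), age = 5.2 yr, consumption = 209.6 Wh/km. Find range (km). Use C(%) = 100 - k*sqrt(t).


Step 1: capacity retention = 100 - 1.199 * sqrt(5.2) = 100 - 1.199 * 2.2804 = 97.266%
Step 2: C_now = 112.87 * 97.266/100 = 109.78 Ah
Step 3: E_pack = V * C_now = 314 * 109.78 = 34471 Wh
Step 4: range = E_pack / consumption = 34471 / 209.6 = 164.5 km

164.5 km


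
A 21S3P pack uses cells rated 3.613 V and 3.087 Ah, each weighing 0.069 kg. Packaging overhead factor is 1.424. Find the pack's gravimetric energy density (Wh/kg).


Step 1: V_pack = 21 * 3.613 = 75.873 V
Step 2: C_pack = 3 * 3.087 = 9.261 Ah
Step 3: E_pack = V_pack * C_pack = 75.873 * 9.261 = 702.66 Wh
Step 4: m_pack = 21 * 3 * 0.069 * 1.424 = 6.1901 kg
Step 5: ED = E_pack / m_pack = 702.66 / 6.1901 = 113.5 Wh/kg

113.5 Wh/kg


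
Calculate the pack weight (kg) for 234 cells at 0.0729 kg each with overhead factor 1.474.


m_pack = n * m_cell * overhead = 234 * 0.0729 * 1.474 = 25.14 kg

25.14 kg


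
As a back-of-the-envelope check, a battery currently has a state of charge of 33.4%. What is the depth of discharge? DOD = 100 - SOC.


DOD = 100 - SOC = 100 - 33.4 = 66.6%

66.6%


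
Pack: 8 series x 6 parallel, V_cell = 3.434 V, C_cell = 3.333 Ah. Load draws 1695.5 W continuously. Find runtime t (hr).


Step 1: E_pack = Ns * V_cell * Np * C_cell = 8 * 3.434 * 6 * 3.333 = 549.39 Wh
Step 2: t = E_pack / P = 549.39 / 1695.5 = 0.3240 hr

0.3240 hr


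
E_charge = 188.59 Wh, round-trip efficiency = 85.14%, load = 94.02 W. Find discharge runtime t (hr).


Step 1: E_discharge = eta/100 * E_charge = 85.14/100 * 188.59 = 160.57 Wh
Step 2: t = E_discharge / P = 160.57 / 94.02 = 1.708 hr

1.708 hr


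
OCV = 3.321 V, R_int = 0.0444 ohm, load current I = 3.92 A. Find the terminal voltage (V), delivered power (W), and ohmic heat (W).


Step 1: V_terminal = OCV - I*R = 3.321 - 3.92 * 0.0444 = 3.147 V
Step 2: P_out = V_terminal * I = 3.147 * 3.92 = 12.34 W
Step 3: Q = I^2 * R = 3.92^2 * 0.0444 = 0.6823 W

V=3.147 V, P=12.34 W, Q=0.6823 W


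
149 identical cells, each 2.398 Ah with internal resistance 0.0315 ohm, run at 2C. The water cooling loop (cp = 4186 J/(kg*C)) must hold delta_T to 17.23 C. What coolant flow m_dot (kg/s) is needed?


Step 1: I = 2 * 2.398 = 4.796 A
Step 2: Q_cell = I^2 * R = 4.796^2 * 0.0315 = 0.72455 W
Step 3: Q_total = 149 * 0.72455 = 107.96 W
Step 4: m_dot = Q_total / (cp * dT) = 107.96 / (4186 * 17.23) = 0.001497 kg/s

0.001497 kg/s
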